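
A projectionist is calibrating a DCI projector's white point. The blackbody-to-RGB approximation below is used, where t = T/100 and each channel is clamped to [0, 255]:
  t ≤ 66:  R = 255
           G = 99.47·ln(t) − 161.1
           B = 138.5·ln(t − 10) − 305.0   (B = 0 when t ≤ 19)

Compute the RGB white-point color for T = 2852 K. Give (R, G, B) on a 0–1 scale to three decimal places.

t = 2852/100 = 28.52; the t ≤ 66 branch applies.
R = 255 by definition for t ≤ 66.
G = 99.47·ln 28.52 − 161.1 = 99.47·3.3506 − 161.1 = 172.185.
B = 138.5·ln(28.52 − 10) − 305.0 = 138.5·ln 18.52 − 305.0 = 138.5·2.9189 − 305.0 = 99.261.
Dividing each by 255: (1.0000, 0.6752, 0.3893) → (1.000, 0.675, 0.389).

(1.000, 0.675, 0.389)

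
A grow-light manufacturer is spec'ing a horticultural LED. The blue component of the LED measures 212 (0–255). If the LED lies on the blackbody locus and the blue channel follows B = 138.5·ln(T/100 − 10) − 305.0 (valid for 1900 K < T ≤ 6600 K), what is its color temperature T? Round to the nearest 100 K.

5200 K

ln(t − 10) = (212 + 305.0) / 138.5 = 3.7329.
t − 10 = e^3.7329 = 41.798, so t = 51.798.
T = 100·t = 5180 K → 5200 K to the nearest 100 K.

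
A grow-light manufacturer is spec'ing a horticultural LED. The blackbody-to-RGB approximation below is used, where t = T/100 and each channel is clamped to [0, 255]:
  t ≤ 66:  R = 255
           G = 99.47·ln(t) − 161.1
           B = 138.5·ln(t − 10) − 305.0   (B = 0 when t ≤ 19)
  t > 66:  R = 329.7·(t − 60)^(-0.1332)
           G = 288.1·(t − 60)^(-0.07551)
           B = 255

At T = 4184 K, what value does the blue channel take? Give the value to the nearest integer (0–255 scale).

174

t = 4184/100 = 41.84; the t ≤ 66 branch applies.
B = 138.5·ln(41.84 − 10) − 305.0 = 138.5·ln 31.84 − 305.0 = 138.5·3.4607 − 305.0 = 174.310.
Rounded: 174.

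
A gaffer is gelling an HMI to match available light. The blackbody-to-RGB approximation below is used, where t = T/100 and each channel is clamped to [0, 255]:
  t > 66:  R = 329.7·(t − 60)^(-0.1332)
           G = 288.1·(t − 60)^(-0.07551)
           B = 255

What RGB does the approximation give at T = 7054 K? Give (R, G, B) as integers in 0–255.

(241, 241, 255)

t = 7054/100 = 70.54; the t > 66 branch applies.
R = 329.7·(70.54 − 60)^(-0.1332) = 329.7·10.54^(-0.1332) = 329.7·0.73073 = 240.922.
G = 288.1·(70.54 − 60)^(-0.07551) = 288.1·10.54^(-0.07551) = 288.1·0.83708 = 241.162.
B = 255 by definition for t > 66.
Rounded: (241, 241, 255).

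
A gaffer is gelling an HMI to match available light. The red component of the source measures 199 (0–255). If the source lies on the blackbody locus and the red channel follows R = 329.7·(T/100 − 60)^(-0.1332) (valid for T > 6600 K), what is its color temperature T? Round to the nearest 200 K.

(t − 60)^(-0.1332) = 199/329.7 = 0.60358.
t − 60 = 0.60358^(1/-0.1332) = 0.60358^(-7.508) = 44.273, so t = 104.273.
T = 100·t = 10427 K → 10400 K to the nearest 200 K.

10400 K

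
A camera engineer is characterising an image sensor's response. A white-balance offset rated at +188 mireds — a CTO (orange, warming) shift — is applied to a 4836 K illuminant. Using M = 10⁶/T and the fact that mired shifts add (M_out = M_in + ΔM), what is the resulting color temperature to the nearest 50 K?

M_in = 10⁶/4836 = 206.78 mireds.
M_out = 206.78 + (+188) = 394.78 mireds.
T_out = 10⁶/394.78 = 2533.0 K → 2550 K.

2550 K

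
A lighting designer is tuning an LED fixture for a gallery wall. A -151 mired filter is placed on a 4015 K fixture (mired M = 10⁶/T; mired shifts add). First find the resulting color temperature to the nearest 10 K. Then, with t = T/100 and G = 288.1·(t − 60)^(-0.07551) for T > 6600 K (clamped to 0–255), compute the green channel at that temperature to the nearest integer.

M_in = 10⁶/4015 = 249.07; M_out = 249.07 + (-151) = 98.07.
T_out = 10⁶/98.07 = 10197.2 K → 10200 K; t = 102.
G = 288.1·(102 − 60)^(-0.07551) = 288.1·42^(-0.07551) = 288.1·0.75410 = 217.256.
Rounded: 217.

217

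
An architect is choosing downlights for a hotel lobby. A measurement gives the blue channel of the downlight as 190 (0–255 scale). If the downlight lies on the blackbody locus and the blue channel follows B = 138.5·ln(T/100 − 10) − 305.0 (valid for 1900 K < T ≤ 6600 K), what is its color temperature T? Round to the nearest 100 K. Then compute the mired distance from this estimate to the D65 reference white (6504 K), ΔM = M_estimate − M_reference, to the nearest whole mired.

ln(t − 10) = (190 + 305.0) / 138.5 = 3.5740.
t − 10 = e^3.5740 = 35.659, so t = 45.659.
T = 100·t = 4566 K → 4600 K to the nearest 100 K.
M_estimate = 10⁶/4600 = 217.39; M_reference = 10⁶/6504 = 153.75.
ΔM = 217.39 − 153.75 = 63.64 → +64 mireds.

+64 mireds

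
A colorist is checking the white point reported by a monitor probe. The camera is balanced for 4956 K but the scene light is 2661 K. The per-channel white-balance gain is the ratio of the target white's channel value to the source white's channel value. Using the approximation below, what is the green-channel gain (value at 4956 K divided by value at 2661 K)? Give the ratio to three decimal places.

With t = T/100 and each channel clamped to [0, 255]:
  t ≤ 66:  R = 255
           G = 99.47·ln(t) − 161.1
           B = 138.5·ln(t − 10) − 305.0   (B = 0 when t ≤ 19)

At 2661 K (t = 26.61):
  G = 99.47·ln 26.61 − 161.1 = 99.47·3.2813 − 161.1 = 165.290.
At 4956 K (t = 49.56):
  G = 99.47·ln 49.56 − 161.1 = 99.47·3.9032 − 161.1 = 227.150.
Gain = 227.150 / 165.290 = 1.3743 → 1.374.

1.374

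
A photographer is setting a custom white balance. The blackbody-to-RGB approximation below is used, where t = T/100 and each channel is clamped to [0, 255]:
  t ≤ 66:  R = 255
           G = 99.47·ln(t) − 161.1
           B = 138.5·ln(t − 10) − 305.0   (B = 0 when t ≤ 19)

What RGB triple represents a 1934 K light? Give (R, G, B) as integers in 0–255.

(255, 134, 4)

t = 1934/100 = 19.34; the t ≤ 66 branch applies.
R = 255 by definition for t ≤ 66.
G = 99.47·ln 19.34 − 161.1 = 99.47·2.9622 − 161.1 = 133.548.
B = 138.5·ln(19.34 − 10) − 305.0 = 138.5·ln 9.34 − 305.0 = 138.5·2.2343 − 305.0 = 4.451.
Rounded: (255, 134, 4).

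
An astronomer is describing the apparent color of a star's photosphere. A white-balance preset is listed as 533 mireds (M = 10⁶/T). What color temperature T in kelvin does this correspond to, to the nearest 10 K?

T = 10⁶ / 533 = 1876.17 K → 1880 K.

1880 K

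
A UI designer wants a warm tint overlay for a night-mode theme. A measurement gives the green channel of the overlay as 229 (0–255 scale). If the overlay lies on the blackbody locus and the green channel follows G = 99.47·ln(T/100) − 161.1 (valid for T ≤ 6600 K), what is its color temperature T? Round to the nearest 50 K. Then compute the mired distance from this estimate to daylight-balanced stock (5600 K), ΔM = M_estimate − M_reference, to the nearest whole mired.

ln t = (229 + 161.1) / 99.47 = 3.9218.
t = e^3.9218 = 50.491.
T = 100·t = 5049 K → 5050 K to the nearest 50 K.
M_estimate = 10⁶/5050 = 198.02; M_reference = 10⁶/5600 = 178.57.
ΔM = 198.02 − 178.57 = 19.45 → +19 mireds.

+19 mireds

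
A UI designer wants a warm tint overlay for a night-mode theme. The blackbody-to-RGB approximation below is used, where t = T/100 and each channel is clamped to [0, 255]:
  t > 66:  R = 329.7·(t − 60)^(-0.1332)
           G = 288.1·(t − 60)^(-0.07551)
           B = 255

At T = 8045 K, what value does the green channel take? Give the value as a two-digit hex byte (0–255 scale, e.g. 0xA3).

t = 8045/100 = 80.45; the t > 66 branch applies.
G = 288.1·(80.45 − 60)^(-0.07551) = 288.1·20.45^(-0.07551) = 288.1·0.79621 = 229.389.
Rounded: 229; in hex, 0xE5.

0xE5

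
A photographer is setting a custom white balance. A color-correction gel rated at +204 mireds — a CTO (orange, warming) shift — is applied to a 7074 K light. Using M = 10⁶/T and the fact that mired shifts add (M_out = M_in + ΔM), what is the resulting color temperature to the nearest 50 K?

2900 K

M_in = 10⁶/7074 = 141.36 mireds.
M_out = 141.36 + (+204) = 345.36 mireds.
T_out = 10⁶/345.36 = 2895.5 K → 2900 K.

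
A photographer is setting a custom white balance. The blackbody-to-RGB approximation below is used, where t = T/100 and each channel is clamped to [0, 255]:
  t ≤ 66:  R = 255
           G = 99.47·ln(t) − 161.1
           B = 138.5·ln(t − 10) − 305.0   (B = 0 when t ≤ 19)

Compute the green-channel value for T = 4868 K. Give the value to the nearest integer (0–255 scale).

t = 4868/100 = 48.68; the t ≤ 66 branch applies.
G = 99.47·ln 48.68 − 161.1 = 99.47·3.8853 − 161.1 = 225.368.
Rounded: 225.

225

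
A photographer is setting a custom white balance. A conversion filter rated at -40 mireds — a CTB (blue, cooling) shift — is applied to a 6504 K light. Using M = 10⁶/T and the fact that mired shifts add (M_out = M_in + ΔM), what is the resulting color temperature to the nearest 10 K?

8790 K

M_in = 10⁶/6504 = 153.75 mireds.
M_out = 153.75 + (-40) = 113.75 mireds.
T_out = 10⁶/113.75 = 8791.1 K → 8790 K.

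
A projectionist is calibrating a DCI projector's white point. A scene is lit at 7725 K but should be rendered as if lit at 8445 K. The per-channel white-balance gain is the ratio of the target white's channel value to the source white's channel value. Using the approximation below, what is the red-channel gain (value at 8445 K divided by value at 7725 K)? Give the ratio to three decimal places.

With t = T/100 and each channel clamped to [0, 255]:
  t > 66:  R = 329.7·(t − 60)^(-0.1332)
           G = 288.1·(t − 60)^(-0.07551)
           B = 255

0.955

At 7725 K (t = 77.25):
  R = 329.7·(77.25 − 60)^(-0.1332) = 329.7·17.25^(-0.1332) = 329.7·0.68432 = 225.621.
At 8445 K (t = 84.45):
  R = 329.7·(84.45 − 60)^(-0.1332) = 329.7·24.45^(-0.1332) = 329.7·0.65325 = 215.377.
Gain = 215.377 / 225.621 = 0.9546 → 0.955.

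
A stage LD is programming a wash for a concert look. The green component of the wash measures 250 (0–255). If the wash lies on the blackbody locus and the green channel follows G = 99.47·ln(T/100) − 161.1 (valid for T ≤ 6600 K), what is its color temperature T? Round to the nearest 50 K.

ln t = (250 + 161.1) / 99.47 = 4.1329.
t = e^4.1329 = 62.359.
T = 100·t = 6236 K → 6250 K to the nearest 50 K.

6250 K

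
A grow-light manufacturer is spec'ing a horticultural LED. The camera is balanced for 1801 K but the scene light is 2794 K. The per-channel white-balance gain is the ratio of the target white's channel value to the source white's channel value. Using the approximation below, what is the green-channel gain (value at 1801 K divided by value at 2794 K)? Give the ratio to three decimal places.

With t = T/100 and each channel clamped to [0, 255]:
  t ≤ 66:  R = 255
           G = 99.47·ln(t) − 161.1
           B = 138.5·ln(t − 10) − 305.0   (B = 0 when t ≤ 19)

0.743

At 2794 K (t = 27.94):
  G = 99.47·ln 27.94 − 161.1 = 99.47·3.3301 − 161.1 = 170.141.
At 1801 K (t = 18.01):
  G = 99.47·ln 18.01 − 161.1 = 99.47·2.8909 − 161.1 = 126.461.
Gain = 126.461 / 170.141 = 0.7433 → 0.743.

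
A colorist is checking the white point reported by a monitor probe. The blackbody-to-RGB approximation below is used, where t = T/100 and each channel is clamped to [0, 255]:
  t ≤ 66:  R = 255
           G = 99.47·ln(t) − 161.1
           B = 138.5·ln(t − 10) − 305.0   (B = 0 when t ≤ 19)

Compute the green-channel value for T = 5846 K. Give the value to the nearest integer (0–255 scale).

t = 5846/100 = 58.46; the t ≤ 66 branch applies.
G = 99.47·ln 58.46 − 161.1 = 99.47·4.0683 − 161.1 = 243.578.
Rounded: 244.

244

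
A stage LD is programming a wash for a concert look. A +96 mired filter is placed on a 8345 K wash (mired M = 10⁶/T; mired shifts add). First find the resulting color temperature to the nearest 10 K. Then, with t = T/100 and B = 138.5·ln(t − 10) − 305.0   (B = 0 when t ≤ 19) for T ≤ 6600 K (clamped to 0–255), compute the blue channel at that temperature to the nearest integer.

M_in = 10⁶/8345 = 119.83; M_out = 119.83 + (+96) = 215.83.
T_out = 10⁶/215.83 = 4633.2 K → 4630 K; t = 46.3.
B = 138.5·ln(46.3 − 10) − 305.0 = 138.5·ln 36.3 − 305.0 = 138.5·3.5918 − 305.0 = 192.467.
Rounded: 192.

192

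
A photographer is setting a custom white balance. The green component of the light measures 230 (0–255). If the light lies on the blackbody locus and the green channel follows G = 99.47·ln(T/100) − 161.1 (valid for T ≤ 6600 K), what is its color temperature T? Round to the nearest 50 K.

5100 K

ln t = (230 + 161.1) / 99.47 = 3.9318.
t = e^3.9318 = 51.001.
T = 100·t = 5100 K → 5100 K to the nearest 50 K.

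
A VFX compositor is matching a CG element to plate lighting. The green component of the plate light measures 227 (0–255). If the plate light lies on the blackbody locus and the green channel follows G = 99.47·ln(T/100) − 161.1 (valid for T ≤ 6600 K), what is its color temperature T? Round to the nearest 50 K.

4950 K

ln t = (227 + 161.1) / 99.47 = 3.9017.
t = e^3.9017 = 49.485.
T = 100·t = 4949 K → 4950 K to the nearest 50 K.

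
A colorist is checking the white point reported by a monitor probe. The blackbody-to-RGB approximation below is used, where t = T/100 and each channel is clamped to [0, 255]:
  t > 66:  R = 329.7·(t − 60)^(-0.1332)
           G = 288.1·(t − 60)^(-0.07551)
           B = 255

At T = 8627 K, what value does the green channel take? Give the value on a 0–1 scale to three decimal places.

0.883

t = 8627/100 = 86.27; the t > 66 branch applies.
G = 288.1·(86.27 − 60)^(-0.07551) = 288.1·26.27^(-0.07551) = 288.1·0.78130 = 225.092.
On a 0–1 scale: 225.092/255 = 0.8827 → 0.883.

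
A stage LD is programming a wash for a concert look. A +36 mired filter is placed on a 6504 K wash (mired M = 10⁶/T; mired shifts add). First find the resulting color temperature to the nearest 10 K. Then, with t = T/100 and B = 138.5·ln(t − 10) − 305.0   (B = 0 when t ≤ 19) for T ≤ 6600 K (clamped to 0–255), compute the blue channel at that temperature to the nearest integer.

215

M_in = 10⁶/6504 = 153.75; M_out = 153.75 + (+36) = 189.75.
T_out = 10⁶/189.75 = 5270.0 K → 5270 K; t = 52.7.
B = 138.5·ln(52.7 − 10) − 305.0 = 138.5·ln 42.7 − 305.0 = 138.5·3.7542 − 305.0 = 214.957.
Rounded: 215.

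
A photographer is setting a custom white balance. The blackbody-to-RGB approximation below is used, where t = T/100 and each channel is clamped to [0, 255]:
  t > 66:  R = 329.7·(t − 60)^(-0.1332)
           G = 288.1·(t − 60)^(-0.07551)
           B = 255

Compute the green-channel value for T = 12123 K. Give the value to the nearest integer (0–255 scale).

211

t = 12123/100 = 121.23; the t > 66 branch applies.
G = 288.1·(121.23 − 60)^(-0.07551) = 288.1·61.23^(-0.07551) = 288.1·0.73294 = 211.159.
Rounded: 211.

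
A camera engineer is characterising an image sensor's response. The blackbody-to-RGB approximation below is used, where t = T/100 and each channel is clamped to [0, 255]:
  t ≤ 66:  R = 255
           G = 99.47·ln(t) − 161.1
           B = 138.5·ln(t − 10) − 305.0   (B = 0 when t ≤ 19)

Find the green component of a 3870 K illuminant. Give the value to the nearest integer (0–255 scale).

203

t = 3870/100 = 38.7; the t ≤ 66 branch applies.
G = 99.47·ln 38.7 − 161.1 = 99.47·3.6558 − 161.1 = 202.546.
Rounded: 203.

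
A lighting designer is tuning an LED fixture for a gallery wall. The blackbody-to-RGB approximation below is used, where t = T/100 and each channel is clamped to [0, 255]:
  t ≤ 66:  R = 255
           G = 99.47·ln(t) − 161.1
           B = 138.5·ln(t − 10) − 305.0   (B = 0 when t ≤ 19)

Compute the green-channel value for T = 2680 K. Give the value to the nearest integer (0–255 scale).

t = 2680/100 = 26.8; the t ≤ 66 branch applies.
G = 99.47·ln 26.8 − 161.1 = 99.47·3.2884 − 161.1 = 165.997.
Rounded: 166.

166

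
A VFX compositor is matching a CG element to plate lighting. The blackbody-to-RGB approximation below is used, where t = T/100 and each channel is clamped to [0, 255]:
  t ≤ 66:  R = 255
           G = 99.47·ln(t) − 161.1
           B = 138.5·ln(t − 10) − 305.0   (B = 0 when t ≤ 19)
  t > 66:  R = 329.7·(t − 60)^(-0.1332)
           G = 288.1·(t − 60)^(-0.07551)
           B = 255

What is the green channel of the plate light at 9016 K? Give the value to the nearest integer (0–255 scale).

t = 9016/100 = 90.16; the t > 66 branch applies.
G = 288.1·(90.16 − 60)^(-0.07551) = 288.1·30.16^(-0.07551) = 288.1·0.77319 = 222.757.
Rounded: 223.

223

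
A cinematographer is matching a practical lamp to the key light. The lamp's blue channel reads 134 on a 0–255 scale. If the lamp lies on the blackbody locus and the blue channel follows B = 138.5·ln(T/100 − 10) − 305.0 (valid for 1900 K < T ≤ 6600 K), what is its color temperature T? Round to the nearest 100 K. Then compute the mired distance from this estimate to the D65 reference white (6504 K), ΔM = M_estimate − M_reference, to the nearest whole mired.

+140 mireds

ln(t − 10) = (134 + 305.0) / 138.5 = 3.1697.
t − 10 = e^3.1697 = 23.800, so t = 33.800.
T = 100·t = 3380 K → 3400 K to the nearest 100 K.
M_estimate = 10⁶/3400 = 294.12; M_reference = 10⁶/6504 = 153.75.
ΔM = 294.12 − 153.75 = 140.37 → +140 mireds.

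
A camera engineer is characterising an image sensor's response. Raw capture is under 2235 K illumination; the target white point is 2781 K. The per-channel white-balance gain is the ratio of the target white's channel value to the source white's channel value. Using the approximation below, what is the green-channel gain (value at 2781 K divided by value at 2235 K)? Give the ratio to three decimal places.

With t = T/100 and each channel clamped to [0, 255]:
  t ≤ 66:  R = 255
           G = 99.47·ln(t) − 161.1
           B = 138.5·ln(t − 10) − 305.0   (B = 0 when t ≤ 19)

1.147

At 2235 K (t = 22.35):
  G = 99.47·ln 22.35 − 161.1 = 99.47·3.1068 − 161.1 = 147.936.
At 2781 K (t = 27.81):
  G = 99.47·ln 27.81 − 161.1 = 99.47·3.3254 − 161.1 = 169.677.
Gain = 169.677 / 147.936 = 1.1470 → 1.147.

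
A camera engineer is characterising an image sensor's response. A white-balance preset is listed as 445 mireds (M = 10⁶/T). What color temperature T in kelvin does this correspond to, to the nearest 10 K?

2250 K

T = 10⁶ / 445 = 2247.19 K → 2250 K.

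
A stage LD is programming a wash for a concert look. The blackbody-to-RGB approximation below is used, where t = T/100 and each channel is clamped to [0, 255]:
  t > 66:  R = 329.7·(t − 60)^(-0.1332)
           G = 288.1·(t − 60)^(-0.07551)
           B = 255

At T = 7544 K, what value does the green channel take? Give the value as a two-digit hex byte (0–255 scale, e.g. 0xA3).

0xEA

t = 7544/100 = 75.44; the t > 66 branch applies.
G = 288.1·(75.44 − 60)^(-0.07551) = 288.1·15.44^(-0.07551) = 288.1·0.81329 = 234.309.
Rounded: 234; in hex, 0xEA.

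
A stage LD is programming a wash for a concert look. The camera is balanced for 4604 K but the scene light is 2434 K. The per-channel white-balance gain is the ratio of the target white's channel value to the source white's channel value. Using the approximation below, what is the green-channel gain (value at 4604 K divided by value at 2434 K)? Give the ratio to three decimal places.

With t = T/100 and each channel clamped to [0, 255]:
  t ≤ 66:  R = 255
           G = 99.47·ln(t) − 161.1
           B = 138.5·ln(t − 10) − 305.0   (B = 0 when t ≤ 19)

1.405

At 2434 K (t = 24.34):
  G = 99.47·ln 24.34 − 161.1 = 99.47·3.1921 − 161.1 = 156.420.
At 4604 K (t = 46.04):
  G = 99.47·ln 46.04 − 161.1 = 99.47·3.8295 − 161.1 = 219.821.
Gain = 219.821 / 156.420 = 1.4053 → 1.405.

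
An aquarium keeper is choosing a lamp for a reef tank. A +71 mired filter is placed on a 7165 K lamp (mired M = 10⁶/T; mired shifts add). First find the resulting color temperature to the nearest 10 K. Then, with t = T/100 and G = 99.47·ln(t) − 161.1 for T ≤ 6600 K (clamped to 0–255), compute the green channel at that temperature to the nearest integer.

M_in = 10⁶/7165 = 139.57; M_out = 139.57 + (+71) = 210.57.
T_out = 10⁶/210.57 = 4749.1 K → 4750 K; t = 47.5.
G = 99.47·ln 47.5 − 161.1 = 99.47·3.8607 − 161.1 = 222.927.
Rounded: 223.

223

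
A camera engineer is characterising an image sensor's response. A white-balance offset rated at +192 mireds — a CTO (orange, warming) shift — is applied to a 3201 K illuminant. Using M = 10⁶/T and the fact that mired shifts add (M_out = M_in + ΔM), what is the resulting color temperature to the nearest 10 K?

M_in = 10⁶/3201 = 312.40 mireds.
M_out = 312.40 + (+192) = 504.40 mireds.
T_out = 10⁶/504.40 = 1982.5 K → 1980 K.

1980 K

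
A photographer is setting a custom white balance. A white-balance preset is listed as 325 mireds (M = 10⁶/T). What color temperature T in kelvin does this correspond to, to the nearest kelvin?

T = 10⁶ / 325 = 3076.92 K → 3077 K.

3077 K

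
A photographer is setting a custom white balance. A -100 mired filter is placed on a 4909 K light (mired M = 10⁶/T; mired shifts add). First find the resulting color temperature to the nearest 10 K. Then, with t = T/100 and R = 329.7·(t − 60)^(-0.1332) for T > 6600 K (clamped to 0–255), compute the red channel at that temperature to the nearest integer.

M_in = 10⁶/4909 = 203.71; M_out = 203.71 + (-100) = 103.71.
T_out = 10⁶/103.71 = 9642.5 K → 9640 K; t = 96.4.
R = 329.7·(96.4 − 60)^(-0.1332) = 329.7·36.4^(-0.1332) = 329.7·0.61953 = 204.259.
Rounded: 204.

204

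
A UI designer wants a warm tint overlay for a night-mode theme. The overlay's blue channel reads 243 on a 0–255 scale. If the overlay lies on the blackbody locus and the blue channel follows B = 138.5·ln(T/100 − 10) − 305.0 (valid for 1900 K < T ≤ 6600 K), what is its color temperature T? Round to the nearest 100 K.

ln(t − 10) = (243 + 305.0) / 138.5 = 3.9567.
t − 10 = e^3.9567 = 52.283, so t = 62.283.
T = 100·t = 6228 K → 6200 K to the nearest 100 K.

6200 K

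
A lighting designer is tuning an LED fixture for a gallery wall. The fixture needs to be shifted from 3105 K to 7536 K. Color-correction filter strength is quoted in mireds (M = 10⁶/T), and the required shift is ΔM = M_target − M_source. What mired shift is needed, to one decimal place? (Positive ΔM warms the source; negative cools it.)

-189.4 mireds

M_source = 10⁶/3105 = 322.061; M_target = 10⁶/7536 = 132.696.
ΔM = 132.696 − 322.061 = -189.365 → -189.4 mireds, a cooling shift.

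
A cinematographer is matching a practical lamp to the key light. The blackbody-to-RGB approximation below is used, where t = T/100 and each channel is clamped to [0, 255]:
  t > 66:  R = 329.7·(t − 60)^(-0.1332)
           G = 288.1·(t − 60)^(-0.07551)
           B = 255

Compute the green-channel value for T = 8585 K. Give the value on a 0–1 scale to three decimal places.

0.884

t = 8585/100 = 85.85; the t > 66 branch applies.
G = 288.1·(85.85 − 60)^(-0.07551) = 288.1·25.85^(-0.07551) = 288.1·0.78225 = 225.366.
On a 0–1 scale: 225.366/255 = 0.8838 → 0.884.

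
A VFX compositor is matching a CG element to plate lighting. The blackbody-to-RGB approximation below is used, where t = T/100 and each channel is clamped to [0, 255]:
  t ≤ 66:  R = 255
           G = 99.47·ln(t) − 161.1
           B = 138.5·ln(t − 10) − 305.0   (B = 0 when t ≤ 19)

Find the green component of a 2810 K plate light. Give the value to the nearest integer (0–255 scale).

171

t = 2810/100 = 28.1; the t ≤ 66 branch applies.
G = 99.47·ln 28.1 − 161.1 = 99.47·3.3358 − 161.1 = 170.709.
Rounded: 171.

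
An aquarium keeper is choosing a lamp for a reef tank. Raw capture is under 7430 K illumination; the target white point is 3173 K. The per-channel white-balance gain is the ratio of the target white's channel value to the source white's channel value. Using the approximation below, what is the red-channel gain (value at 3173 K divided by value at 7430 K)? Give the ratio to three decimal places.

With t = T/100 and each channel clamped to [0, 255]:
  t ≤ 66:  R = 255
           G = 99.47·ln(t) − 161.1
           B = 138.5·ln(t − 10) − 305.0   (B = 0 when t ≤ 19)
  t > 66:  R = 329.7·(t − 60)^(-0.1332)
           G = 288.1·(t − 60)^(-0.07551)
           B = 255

At 7430 K (t = 74.3):
  R = 329.7·(74.3 − 60)^(-0.1332) = 329.7·14.3^(-0.1332) = 329.7·0.70163 = 231.328.
At 3173 K (t = 31.73):
  R = 255 by definition for t ≤ 66.
Gain = 255.000 / 231.328 = 1.1023 → 1.102.

1.102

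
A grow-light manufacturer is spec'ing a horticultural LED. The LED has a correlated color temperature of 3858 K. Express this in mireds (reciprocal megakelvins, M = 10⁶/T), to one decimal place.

M = 10⁶ / 3858 = 259.202 → 259.2 mireds.

259.2 mireds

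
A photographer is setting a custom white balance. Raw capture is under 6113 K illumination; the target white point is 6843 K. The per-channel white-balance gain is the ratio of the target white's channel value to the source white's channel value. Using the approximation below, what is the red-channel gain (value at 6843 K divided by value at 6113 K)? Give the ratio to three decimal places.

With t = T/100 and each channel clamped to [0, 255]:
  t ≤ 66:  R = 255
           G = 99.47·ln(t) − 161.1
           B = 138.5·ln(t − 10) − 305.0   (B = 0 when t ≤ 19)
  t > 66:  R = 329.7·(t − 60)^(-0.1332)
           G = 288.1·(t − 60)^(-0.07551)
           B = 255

0.973

At 6113 K (t = 61.13):
  R = 255 by definition for t ≤ 66.
At 6843 K (t = 68.43):
  R = 329.7·(68.43 − 60)^(-0.1332) = 329.7·8.43^(-0.1332) = 329.7·0.75280 = 248.198.
Gain = 248.198 / 255.000 = 0.9733 → 0.973.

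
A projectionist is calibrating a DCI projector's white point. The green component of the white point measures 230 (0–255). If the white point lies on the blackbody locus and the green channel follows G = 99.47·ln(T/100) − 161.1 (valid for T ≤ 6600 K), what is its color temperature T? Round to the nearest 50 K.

ln t = (230 + 161.1) / 99.47 = 3.9318.
t = e^3.9318 = 51.001.
T = 100·t = 5100 K → 5100 K to the nearest 50 K.

5100 K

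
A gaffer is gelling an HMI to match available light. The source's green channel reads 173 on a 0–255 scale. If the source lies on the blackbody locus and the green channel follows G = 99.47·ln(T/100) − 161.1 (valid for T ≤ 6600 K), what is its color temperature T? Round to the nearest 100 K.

2900 K

ln t = (173 + 161.1) / 99.47 = 3.3588.
t = e^3.3588 = 28.755.
T = 100·t = 2875 K → 2900 K to the nearest 100 K.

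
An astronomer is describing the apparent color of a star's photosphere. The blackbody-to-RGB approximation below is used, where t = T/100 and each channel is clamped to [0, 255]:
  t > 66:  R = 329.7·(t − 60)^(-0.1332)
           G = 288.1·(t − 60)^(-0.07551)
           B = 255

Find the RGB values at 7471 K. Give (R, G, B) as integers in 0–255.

t = 7471/100 = 74.71; the t > 66 branch applies.
R = 329.7·(74.71 − 60)^(-0.1332) = 329.7·14.71^(-0.1332) = 329.7·0.69899 = 230.459.
G = 288.1·(74.71 − 60)^(-0.07551) = 288.1·14.71^(-0.07551) = 288.1·0.81627 = 235.167.
B = 255 by definition for t > 66.
Rounded: (230, 235, 255).

(230, 235, 255)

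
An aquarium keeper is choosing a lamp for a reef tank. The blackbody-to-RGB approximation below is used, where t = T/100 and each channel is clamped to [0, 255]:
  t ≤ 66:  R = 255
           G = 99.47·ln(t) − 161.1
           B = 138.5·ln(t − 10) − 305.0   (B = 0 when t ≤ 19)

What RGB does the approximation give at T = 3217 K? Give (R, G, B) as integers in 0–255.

t = 3217/100 = 32.17; the t ≤ 66 branch applies.
R = 255 by definition for t ≤ 66.
G = 99.47·ln 32.17 − 161.1 = 99.47·3.4710 − 161.1 = 184.164.
B = 138.5·ln(32.17 − 10) − 305.0 = 138.5·ln 22.17 − 305.0 = 138.5·3.0987 − 305.0 = 124.175.
Rounded: (255, 184, 124).

(255, 184, 124)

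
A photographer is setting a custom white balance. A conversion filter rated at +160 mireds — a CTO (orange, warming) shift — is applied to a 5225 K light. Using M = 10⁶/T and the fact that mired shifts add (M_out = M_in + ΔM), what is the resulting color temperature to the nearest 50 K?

2850 K

M_in = 10⁶/5225 = 191.39 mireds.
M_out = 191.39 + (+160) = 351.39 mireds.
T_out = 10⁶/351.39 = 2845.9 K → 2850 K.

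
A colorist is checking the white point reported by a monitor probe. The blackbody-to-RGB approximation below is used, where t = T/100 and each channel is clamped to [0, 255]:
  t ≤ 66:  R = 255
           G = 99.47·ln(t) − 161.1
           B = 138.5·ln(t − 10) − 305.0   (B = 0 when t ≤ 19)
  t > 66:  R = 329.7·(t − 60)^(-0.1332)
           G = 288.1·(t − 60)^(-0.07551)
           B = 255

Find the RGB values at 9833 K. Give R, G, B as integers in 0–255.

R=203, G=219, B=255

t = 9833/100 = 98.33; the t > 66 branch applies.
R = 329.7·(98.33 − 60)^(-0.1332) = 329.7·38.33^(-0.1332) = 329.7·0.61528 = 202.858.
G = 288.1·(98.33 − 60)^(-0.07551) = 288.1·38.33^(-0.07551) = 288.1·0.75932 = 218.761.
B = 255 by definition for t > 66.
Rounded: (203, 219, 255).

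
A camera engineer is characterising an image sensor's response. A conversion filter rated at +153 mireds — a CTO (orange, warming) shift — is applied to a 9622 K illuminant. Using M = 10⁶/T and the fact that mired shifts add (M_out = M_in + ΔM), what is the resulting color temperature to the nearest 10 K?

M_in = 10⁶/9622 = 103.93 mireds.
M_out = 103.93 + (+153) = 256.93 mireds.
T_out = 10⁶/256.93 = 3892.1 K → 3890 K.

3890 K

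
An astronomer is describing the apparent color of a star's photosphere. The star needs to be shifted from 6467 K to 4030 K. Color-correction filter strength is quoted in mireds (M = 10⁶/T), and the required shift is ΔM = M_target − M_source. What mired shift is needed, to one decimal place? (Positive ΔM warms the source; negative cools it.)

+93.5 mireds

M_source = 10⁶/6467 = 154.631; M_target = 10⁶/4030 = 248.139.
ΔM = 248.139 − 154.631 = 93.508 → +93.5 mireds, a warming shift.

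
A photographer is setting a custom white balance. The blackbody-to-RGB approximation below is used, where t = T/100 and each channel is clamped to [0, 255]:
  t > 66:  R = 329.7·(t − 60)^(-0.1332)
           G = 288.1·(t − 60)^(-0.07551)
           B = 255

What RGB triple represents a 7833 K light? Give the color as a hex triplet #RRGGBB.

#E0E7FF

t = 7833/100 = 78.33; the t > 66 branch applies.
R = 329.7·(78.33 − 60)^(-0.1332) = 329.7·18.33^(-0.1332) = 329.7·0.67881 = 223.803.
G = 288.1·(78.33 − 60)^(-0.07551) = 288.1·18.33^(-0.07551) = 288.1·0.80282 = 231.293.
B = 255 by definition for t > 66.
Rounded: (224, 231, 255).
In hex: #E0E7FF.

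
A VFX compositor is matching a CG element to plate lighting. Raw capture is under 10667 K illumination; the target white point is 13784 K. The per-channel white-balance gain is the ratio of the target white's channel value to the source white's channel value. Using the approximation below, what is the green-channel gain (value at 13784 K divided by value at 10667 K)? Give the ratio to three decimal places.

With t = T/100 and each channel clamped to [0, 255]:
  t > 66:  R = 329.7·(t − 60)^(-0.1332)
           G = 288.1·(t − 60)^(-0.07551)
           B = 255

0.962

At 10667 K (t = 106.67):
  G = 288.1·(106.67 − 60)^(-0.07551) = 288.1·46.67^(-0.07551) = 288.1·0.74812 = 215.533.
At 13784 K (t = 137.84):
  G = 288.1·(137.84 − 60)^(-0.07551) = 288.1·77.84^(-0.07551) = 288.1·0.71977 = 207.366.
Gain = 207.366 / 215.533 = 0.9621 → 0.962.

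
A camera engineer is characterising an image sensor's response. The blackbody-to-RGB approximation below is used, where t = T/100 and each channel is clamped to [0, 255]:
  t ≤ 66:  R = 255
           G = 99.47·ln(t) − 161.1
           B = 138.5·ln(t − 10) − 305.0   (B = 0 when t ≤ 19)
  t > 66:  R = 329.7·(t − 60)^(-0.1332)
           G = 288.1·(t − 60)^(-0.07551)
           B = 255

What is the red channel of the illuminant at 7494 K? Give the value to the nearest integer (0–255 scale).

230

t = 7494/100 = 74.94; the t > 66 branch applies.
R = 329.7·(74.94 − 60)^(-0.1332) = 329.7·14.94^(-0.1332) = 329.7·0.69755 = 229.983.
Rounded: 230.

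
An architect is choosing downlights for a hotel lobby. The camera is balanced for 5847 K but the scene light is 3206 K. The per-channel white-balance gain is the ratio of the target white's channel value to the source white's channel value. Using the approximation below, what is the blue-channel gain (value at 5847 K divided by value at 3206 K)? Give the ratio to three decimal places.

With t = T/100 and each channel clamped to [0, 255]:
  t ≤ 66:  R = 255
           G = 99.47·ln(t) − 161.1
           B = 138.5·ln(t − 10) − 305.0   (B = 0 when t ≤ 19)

1.883

At 3206 K (t = 32.06):
  B = 138.5·ln(32.06 − 10) − 305.0 = 138.5·ln 22.06 − 305.0 = 138.5·3.0938 − 305.0 = 123.487.
At 5847 K (t = 58.47):
  B = 138.5·ln(58.47 − 10) − 305.0 = 138.5·ln 48.47 − 305.0 = 138.5·3.8809 − 305.0 = 232.511.
Gain = 232.511 / 123.487 = 1.8829 → 1.883.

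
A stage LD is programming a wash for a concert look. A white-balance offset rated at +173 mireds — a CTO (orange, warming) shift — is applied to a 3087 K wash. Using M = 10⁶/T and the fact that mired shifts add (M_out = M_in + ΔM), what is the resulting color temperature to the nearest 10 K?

2010 K

M_in = 10⁶/3087 = 323.94 mireds.
M_out = 323.94 + (+173) = 496.94 mireds.
T_out = 10⁶/496.94 = 2012.3 K → 2010 K.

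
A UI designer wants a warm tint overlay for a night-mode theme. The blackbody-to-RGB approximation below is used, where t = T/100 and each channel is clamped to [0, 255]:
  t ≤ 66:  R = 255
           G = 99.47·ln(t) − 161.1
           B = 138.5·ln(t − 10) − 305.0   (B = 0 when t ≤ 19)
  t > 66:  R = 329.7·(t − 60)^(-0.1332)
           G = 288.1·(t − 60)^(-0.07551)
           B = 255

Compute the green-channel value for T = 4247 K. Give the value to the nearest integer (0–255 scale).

t = 4247/100 = 42.47; the t ≤ 66 branch applies.
G = 99.47·ln 42.47 − 161.1 = 99.47·3.7488 − 161.1 = 211.793.
Rounded: 212.

212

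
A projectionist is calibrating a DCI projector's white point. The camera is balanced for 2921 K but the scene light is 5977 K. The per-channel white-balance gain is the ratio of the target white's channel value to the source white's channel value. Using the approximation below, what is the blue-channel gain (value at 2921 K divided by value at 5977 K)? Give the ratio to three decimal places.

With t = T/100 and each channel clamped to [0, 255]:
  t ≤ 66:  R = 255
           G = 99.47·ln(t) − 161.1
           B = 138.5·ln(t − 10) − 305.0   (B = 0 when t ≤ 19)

At 5977 K (t = 59.77):
  B = 138.5·ln(59.77 − 10) − 305.0 = 138.5·ln 49.77 − 305.0 = 138.5·3.9074 − 305.0 = 236.177.
At 2921 K (t = 29.21):
  B = 138.5·ln(29.21 − 10) − 305.0 = 138.5·ln 19.21 − 305.0 = 138.5·2.9554 − 305.0 = 104.327.
Gain = 104.327 / 236.177 = 0.4417 → 0.442.

0.442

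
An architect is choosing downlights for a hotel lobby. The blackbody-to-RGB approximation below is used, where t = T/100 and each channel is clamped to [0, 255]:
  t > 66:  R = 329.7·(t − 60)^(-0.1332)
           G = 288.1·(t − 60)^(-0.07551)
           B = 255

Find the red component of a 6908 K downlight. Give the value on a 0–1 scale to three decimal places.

t = 6908/100 = 69.08; the t > 66 branch applies.
R = 329.7·(69.08 − 60)^(-0.1332) = 329.7·9.08^(-0.1332) = 329.7·0.74539 = 245.755.
On a 0–1 scale: 245.755/255 = 0.9637 → 0.964.

0.964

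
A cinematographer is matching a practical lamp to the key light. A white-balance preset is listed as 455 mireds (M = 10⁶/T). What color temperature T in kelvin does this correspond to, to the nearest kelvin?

2198 K

T = 10⁶ / 455 = 2197.80 K → 2198 K.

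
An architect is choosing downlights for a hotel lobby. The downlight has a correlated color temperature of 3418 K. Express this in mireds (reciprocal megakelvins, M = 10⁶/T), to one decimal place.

M = 10⁶ / 3418 = 292.569 → 292.6 mireds.

292.6 mireds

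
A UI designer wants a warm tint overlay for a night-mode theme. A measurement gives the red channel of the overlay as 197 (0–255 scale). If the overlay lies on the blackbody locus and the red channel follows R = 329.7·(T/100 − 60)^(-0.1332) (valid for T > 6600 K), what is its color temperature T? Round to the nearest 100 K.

10800 K

(t − 60)^(-0.1332) = 197/329.7 = 0.59751.
t − 60 = 0.59751^(1/-0.1332) = 0.59751^(-7.508) = 47.761, so t = 107.761.
T = 100·t = 10776 K → 10800 K to the nearest 100 K.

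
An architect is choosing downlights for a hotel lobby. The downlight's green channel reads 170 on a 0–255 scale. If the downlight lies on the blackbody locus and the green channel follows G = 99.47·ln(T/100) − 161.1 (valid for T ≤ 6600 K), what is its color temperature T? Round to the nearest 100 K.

ln t = (170 + 161.1) / 99.47 = 3.3286.
t = e^3.3286 = 27.900.
T = 100·t = 2790 K → 2800 K to the nearest 100 K.

2800 K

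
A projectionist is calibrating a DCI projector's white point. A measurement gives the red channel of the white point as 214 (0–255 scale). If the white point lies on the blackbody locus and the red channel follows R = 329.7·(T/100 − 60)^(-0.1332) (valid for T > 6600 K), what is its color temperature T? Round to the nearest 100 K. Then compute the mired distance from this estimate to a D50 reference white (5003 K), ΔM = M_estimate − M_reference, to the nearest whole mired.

(t − 60)^(-0.1332) = 214/329.7 = 0.64907.
t − 60 = 0.64907^(1/-0.1332) = 0.64907^(-7.508) = 25.657, so t = 85.657.
T = 100·t = 8566 K → 8600 K to the nearest 100 K.
M_estimate = 10⁶/8600 = 116.28; M_reference = 10⁶/5003 = 199.88.
ΔM = 116.28 − 199.88 = -83.60 → -84 mireds.

-84 mireds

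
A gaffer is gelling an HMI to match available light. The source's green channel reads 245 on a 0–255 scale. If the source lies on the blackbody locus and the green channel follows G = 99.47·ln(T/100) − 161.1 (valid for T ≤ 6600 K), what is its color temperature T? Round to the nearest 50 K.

5950 K

ln t = (245 + 161.1) / 99.47 = 4.0826.
t = e^4.0826 = 59.302.
T = 100·t = 5930 K → 5950 K to the nearest 50 K.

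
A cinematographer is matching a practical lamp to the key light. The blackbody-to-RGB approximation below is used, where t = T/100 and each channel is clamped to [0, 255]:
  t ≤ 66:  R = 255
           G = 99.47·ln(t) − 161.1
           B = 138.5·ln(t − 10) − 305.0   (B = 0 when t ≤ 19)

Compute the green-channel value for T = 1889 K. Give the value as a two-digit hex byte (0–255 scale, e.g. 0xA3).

0x83

t = 1889/100 = 18.89; the t ≤ 66 branch applies.
G = 99.47·ln 18.89 − 161.1 = 99.47·2.9386 − 161.1 = 131.206.
Rounded: 131; in hex, 0x83.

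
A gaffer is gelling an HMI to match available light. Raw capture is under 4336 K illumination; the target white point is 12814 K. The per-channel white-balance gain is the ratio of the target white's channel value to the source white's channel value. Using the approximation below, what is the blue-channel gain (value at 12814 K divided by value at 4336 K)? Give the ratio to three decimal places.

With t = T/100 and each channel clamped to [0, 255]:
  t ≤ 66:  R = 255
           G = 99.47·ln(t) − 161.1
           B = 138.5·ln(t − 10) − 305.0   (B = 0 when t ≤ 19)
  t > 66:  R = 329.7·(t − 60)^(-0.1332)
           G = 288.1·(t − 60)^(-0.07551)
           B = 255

At 4336 K (t = 43.36):
  B = 138.5·ln(43.36 − 10) − 305.0 = 138.5·ln 33.36 − 305.0 = 138.5·3.5074 − 305.0 = 180.769.
At 12814 K (t = 128.14):
  B = 255 by definition for t > 66.
Gain = 255.000 / 180.769 = 1.4106 → 1.411.

1.411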